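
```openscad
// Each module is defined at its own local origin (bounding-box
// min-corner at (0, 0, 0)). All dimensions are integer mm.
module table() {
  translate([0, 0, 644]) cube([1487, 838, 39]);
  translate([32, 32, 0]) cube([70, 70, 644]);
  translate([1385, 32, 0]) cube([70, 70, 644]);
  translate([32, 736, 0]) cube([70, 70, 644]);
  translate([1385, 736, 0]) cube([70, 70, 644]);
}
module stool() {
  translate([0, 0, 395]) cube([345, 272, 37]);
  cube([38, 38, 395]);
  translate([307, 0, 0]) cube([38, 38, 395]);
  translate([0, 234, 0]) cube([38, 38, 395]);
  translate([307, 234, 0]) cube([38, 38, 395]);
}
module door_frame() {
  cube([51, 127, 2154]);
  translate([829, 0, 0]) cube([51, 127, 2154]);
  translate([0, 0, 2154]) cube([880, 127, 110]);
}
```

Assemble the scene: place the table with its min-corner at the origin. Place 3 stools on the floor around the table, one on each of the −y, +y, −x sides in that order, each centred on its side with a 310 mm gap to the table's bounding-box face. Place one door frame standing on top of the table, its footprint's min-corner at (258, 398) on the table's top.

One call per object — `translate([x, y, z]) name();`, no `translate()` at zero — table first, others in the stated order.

table();
translate([571, -582, 0]) stool();
translate([571, 1148, 0]) stool();
translate([-655, 283, 0]) stool();
translate([258, 398, 683]) door_frame();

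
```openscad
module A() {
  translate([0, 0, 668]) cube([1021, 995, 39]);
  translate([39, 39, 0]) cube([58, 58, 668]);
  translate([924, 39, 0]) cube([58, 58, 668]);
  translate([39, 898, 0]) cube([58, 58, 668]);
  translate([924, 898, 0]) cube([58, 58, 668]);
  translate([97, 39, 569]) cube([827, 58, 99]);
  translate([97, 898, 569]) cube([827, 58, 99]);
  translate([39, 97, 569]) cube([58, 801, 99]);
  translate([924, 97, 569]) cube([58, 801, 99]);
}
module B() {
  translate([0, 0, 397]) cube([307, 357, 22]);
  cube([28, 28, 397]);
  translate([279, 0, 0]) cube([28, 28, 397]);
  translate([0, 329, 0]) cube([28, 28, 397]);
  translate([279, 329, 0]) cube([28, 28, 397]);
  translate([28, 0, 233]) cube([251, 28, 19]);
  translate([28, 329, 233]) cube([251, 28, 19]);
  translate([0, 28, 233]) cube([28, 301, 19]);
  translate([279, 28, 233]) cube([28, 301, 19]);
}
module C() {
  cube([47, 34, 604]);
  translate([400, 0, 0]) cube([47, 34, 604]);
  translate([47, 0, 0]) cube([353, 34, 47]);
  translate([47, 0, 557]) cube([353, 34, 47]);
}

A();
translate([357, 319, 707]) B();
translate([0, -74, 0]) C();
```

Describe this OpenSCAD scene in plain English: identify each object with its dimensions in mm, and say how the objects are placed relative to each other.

A is a table: top 1021 mm (x) × 995 mm (y), 39 mm thick, upper face at z = 707 mm, on four 58×58 mm square legs, each inset 39 mm from the nearest pair of top edges, running from z = 0 to the bottom of the top. Four apron rails, 58 mm thick and 99 mm tall, run between adjacent legs with their top edges flush with the underside of the top and their outer faces flush with the legs' outer faces.

B is a four-legged stool. The seat is a 307×357×22 mm slab whose top surface is at z = 419 mm; four square legs, each 28×28 mm in cross-section, run from the floor (z = 0) to the underside of the seat, each flush with a corner of the seat. Four stretchers, 28 mm wide and 19 mm tall, connect adjacent legs with their undersides at z = 233 mm, each running between the inner faces of the legs it joins and aligned with the legs' outer faces on the other axis.

C is a rectangular picture frame lying in the x–z plane (depth along y). The opening is 353 mm wide (x) by 510 mm tall (z), surrounded by a border 47 mm wide on all four sides. The frame is 34 mm deep and is made of two full-height vertical stiles with two horizontal rails fitted between them.

The stool is on top of the table, centred. The picture frame is on the floor beside the table on its −y side.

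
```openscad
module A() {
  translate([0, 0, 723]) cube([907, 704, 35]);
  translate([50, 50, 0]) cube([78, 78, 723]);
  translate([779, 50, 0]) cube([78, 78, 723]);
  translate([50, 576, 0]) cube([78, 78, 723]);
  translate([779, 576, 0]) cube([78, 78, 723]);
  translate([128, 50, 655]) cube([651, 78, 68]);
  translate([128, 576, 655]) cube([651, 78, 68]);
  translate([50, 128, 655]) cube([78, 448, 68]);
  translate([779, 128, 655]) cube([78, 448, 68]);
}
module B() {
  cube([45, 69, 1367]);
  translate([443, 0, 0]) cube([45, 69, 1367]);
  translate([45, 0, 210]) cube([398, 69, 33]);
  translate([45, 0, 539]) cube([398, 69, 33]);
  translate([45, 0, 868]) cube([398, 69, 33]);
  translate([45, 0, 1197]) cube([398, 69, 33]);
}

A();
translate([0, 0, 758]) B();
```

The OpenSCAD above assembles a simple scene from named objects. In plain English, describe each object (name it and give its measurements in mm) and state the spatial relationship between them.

A is a table: top 907 mm (x) × 704 mm (y), 35 mm thick, upper face at z = 758 mm, on four 78×78 mm square legs, each inset 50 mm from the nearest pair of top edges, running from z = 0 to the bottom of the top. Four apron rails, 78 mm thick and 68 mm tall, run between adjacent legs with their top edges flush with the underside of the top and their outer faces flush with the legs' outer faces.

B is a wooden ladder with two side rails of 45×69 mm section and 1367 mm height, set 488 mm apart overall. Between them run 4 rectangular rungs (69 mm deep, 33 mm thick), front faces flush with the rails' −y face. The bottom of the first rung is 210 mm above the floor and each subsequent rung is 329 mm higher than the one below.

The ladder is on top of the table.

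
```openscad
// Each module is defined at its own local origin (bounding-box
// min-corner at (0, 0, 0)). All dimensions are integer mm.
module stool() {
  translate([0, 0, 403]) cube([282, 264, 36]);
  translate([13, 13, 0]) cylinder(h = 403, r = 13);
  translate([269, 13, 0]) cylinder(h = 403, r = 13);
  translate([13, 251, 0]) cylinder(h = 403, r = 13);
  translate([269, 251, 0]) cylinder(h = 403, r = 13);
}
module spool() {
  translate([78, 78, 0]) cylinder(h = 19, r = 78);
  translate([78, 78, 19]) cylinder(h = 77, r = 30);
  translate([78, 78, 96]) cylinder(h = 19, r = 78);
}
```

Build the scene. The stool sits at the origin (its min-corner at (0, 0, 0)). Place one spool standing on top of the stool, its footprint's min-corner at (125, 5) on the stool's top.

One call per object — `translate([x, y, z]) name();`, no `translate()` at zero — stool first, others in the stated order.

stool();
translate([125, 5, 439]) spool();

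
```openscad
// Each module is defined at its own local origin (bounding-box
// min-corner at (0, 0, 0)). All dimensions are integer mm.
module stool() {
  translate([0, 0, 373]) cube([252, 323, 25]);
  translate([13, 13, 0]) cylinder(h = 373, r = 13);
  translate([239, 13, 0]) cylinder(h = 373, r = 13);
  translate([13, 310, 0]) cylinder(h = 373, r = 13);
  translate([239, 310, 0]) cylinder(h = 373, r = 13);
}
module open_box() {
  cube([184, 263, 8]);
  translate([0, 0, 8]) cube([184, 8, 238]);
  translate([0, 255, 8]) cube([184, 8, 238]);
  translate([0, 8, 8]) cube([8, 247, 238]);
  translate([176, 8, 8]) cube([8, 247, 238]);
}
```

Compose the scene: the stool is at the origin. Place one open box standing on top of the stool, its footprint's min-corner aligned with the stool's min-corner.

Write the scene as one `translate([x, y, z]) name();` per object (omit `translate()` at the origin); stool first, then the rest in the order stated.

stool();
translate([0, 0, 398]) open_box();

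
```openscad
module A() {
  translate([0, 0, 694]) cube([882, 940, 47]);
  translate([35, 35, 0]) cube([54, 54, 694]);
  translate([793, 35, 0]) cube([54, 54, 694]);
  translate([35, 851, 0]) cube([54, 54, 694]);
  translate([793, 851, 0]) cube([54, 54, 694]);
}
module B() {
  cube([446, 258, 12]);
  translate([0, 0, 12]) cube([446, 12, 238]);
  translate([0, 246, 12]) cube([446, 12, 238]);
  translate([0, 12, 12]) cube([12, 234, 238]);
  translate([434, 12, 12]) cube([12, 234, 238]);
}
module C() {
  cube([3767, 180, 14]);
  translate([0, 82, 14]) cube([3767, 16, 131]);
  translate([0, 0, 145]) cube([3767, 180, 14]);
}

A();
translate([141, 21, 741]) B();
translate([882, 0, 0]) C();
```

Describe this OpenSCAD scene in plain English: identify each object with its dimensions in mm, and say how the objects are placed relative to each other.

A is a table: top 882 mm (x) × 940 mm (y), 47 mm thick, upper face at z = 741 mm, on four 54×54 mm square legs, each inset 35 mm from the nearest pair of top edges, running from z = 0 to the bottom of the top.

B is an open storage box with external size 446×258×250 mm and wall thickness 12 mm (the base is also 12 mm thick). The base covers the whole footprint; the four walls stand on the base, with the y-facing walls full-width and the x-facing walls fitting between their inner faces.

C is an I-beam lying along x, 3767 mm long. Overall section height 159 mm. Two flanges 180 mm wide (y) and 14 mm thick, one on the floor and one at the top; a web 16 mm thick runs between them, centred on the flange width.

The open box is on top of the table. The I-beam is against the table's +x side, with their −y faces flush.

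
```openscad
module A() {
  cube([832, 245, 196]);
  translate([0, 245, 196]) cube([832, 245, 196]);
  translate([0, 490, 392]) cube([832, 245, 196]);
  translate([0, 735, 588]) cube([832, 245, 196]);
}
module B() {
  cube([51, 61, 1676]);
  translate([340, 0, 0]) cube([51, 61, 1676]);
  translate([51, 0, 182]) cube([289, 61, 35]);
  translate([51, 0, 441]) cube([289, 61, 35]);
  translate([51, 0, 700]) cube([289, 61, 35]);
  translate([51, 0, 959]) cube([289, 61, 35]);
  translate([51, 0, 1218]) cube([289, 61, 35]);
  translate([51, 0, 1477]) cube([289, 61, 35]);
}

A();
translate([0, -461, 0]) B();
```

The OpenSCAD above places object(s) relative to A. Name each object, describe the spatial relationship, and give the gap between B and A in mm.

A is a staircase. B is a ladder. The ladder is on the floor beside the staircase on its −y side. The gap between the ladder and the staircase is 400 mm.

The ladder's nearest face is 400 mm from the staircase's −y face.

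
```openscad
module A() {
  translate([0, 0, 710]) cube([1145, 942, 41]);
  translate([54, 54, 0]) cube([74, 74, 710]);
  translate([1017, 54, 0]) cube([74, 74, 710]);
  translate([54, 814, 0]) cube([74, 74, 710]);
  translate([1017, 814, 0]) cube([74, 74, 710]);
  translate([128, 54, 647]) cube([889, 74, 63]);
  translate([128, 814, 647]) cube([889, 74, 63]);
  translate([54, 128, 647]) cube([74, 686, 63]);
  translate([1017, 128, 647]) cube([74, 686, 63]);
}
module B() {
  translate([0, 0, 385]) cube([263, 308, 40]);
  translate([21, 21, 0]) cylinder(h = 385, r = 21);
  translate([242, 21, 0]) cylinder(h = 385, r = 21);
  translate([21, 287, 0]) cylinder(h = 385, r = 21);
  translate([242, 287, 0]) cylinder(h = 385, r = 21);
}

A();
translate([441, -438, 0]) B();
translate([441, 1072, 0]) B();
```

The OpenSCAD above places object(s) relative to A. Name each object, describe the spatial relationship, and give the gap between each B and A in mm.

Each stool's nearest face is 130 mm from the table's bounding box.

A is a table. B is a stool. Two stools sit around the table at the −y, +y sides. The gap between each stool and the table is 130 mm.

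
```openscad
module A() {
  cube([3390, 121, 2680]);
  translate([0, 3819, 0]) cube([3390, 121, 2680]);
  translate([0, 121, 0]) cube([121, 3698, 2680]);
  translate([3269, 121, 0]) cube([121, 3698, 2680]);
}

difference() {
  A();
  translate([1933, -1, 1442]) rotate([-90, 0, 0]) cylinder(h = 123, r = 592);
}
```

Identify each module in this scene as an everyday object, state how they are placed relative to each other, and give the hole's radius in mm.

A is a house frame. The house frame has a circular hole through its front wall. The hole's radius is 592 mm.

The subtracted cylinder has r = 592 mm.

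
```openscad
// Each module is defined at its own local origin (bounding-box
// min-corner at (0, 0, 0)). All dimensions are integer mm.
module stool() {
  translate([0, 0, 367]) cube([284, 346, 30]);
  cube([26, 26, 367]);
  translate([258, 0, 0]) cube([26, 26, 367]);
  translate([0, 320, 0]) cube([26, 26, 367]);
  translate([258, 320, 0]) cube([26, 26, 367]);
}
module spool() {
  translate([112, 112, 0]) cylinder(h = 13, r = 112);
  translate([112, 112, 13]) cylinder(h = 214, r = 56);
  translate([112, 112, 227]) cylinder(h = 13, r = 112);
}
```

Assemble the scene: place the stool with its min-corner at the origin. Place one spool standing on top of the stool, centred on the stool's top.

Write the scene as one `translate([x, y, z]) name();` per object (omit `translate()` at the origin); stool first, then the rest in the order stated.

stool();
translate([30, 61, 397]) spool();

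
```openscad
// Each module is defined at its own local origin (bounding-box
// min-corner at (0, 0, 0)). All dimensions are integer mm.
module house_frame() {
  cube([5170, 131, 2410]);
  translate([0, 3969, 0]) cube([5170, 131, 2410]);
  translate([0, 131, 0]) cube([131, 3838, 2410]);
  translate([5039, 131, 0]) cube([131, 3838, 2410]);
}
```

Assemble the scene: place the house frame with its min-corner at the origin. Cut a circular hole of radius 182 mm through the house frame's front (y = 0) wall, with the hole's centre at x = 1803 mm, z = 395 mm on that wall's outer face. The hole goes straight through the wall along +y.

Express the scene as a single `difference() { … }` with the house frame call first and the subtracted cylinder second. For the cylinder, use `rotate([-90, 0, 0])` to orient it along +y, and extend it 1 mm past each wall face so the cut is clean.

difference() {
  house_frame();
  translate([1803, -1, 395]) rotate([-90, 0, 0]) cylinder(h = 133, r = 182);
}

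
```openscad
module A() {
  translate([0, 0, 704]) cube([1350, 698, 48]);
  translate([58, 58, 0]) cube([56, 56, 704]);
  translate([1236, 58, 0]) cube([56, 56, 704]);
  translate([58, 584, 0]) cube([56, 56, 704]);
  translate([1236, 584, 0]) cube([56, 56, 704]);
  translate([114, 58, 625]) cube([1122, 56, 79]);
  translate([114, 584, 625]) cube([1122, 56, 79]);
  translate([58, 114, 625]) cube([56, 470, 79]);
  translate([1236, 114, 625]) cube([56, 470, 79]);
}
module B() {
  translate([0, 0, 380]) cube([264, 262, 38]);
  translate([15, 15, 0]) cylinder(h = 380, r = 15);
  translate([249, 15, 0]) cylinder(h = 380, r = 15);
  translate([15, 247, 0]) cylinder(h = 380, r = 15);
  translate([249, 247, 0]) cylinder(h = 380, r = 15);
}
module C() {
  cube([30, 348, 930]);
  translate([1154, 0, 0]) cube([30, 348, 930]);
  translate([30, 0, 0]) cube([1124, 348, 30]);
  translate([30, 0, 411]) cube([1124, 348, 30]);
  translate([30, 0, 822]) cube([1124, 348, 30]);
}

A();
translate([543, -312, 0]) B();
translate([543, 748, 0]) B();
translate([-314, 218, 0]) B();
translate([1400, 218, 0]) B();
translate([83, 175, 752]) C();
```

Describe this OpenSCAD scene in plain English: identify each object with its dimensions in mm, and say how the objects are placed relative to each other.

A is a table: top 1350 mm (x) × 698 mm (y), 48 mm thick, upper face at z = 752 mm, on four 56×56 mm square legs, each inset 58 mm from the nearest pair of top edges, running from z = 0 to the bottom of the top. Four apron rails, 56 mm thick and 79 mm tall, run between adjacent legs with their top edges flush with the underside of the top and their outer faces flush with the legs' outer faces.

B is a four-legged stool. The seat is a 264×262×38 mm slab whose top surface is at z = 418 mm; four round legs, each 30 mm in diameter, run from the floor (z = 0) to the underside of the seat, each leg's axis is inset half a diameter from the nearest pair of seat edges (so the leg's bounding box is flush with the corner).

C is a bookshelf 1184 mm wide overall, 348 mm deep and 930 mm tall. The two sides are 30 mm thick vertical panels. 3 horizontal shelves of 30 mm thickness span between the inner faces of the sides; the lowest shelf sits on the floor and shelves are stacked with a clear vertical gap of 381 mm between each pair.

Four stools sit around the table at the −y, +y, −x, +x sides. The bookshelf is on top of the table, centred.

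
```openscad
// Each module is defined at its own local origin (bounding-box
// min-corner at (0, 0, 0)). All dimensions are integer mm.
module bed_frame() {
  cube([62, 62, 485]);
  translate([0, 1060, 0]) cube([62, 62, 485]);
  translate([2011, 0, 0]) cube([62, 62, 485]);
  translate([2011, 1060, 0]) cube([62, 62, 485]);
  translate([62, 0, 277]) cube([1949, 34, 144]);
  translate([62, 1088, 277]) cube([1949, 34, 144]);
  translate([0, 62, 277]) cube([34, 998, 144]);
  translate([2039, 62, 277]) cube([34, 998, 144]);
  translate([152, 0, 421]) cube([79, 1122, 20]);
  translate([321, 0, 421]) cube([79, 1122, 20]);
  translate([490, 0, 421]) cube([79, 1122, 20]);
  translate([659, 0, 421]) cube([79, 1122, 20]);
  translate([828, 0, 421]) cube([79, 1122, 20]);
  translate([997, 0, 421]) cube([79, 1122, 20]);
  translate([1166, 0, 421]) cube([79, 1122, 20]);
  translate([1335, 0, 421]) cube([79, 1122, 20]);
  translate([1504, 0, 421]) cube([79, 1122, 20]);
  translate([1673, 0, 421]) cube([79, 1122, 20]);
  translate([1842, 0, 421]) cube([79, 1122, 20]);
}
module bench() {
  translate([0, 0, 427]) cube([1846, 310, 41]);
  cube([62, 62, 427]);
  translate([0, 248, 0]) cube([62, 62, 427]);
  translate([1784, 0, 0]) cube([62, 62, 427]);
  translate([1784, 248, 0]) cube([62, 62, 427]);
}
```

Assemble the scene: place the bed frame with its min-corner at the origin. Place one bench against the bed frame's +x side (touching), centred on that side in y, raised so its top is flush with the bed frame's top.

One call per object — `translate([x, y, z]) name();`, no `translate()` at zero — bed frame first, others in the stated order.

bed_frame();
translate([2073, 406, 17]) bench();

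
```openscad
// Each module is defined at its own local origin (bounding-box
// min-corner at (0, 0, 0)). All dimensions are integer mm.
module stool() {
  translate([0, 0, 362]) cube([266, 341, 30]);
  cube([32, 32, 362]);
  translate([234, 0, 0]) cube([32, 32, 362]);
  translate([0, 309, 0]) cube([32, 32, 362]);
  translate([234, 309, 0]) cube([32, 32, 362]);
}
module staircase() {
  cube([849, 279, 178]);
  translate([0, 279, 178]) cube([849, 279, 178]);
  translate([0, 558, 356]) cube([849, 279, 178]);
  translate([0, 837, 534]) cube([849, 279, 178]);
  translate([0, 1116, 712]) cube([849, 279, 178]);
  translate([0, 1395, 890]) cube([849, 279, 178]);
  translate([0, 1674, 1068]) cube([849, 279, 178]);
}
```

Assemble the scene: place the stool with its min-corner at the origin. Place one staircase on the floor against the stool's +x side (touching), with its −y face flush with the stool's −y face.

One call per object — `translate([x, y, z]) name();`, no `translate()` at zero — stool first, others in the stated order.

stool();
translate([266, 0, 0]) staircase();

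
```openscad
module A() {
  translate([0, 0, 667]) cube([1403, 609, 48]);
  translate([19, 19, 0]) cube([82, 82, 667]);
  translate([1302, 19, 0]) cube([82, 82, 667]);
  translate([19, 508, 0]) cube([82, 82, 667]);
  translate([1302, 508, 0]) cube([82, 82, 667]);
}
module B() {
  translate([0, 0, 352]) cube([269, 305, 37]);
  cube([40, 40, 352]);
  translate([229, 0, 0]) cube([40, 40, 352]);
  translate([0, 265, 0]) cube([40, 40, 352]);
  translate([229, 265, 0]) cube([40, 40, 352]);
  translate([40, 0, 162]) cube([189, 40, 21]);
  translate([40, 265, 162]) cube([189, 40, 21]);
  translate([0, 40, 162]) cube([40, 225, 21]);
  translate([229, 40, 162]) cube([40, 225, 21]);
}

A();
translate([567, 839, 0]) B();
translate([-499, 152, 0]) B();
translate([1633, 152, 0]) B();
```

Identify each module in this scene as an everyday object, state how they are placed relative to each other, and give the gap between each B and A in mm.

A is a table. B is a stool. Three stools sit around the table at the +y, −x, +x sides. The gap between each stool and the table is 230 mm.

Each stool's nearest face is 230 mm from the table's bounding box.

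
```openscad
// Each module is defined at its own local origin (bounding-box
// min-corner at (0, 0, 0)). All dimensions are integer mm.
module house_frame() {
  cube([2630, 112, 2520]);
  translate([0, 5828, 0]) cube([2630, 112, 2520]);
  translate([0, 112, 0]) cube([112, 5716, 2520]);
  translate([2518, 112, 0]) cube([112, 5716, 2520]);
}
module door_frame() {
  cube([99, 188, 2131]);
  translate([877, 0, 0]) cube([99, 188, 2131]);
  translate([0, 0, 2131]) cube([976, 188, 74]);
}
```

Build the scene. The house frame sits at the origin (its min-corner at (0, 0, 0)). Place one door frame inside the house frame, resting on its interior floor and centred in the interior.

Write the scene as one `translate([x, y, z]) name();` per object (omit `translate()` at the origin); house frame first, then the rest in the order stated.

house_frame();
translate([827, 2876, 0]) door_frame();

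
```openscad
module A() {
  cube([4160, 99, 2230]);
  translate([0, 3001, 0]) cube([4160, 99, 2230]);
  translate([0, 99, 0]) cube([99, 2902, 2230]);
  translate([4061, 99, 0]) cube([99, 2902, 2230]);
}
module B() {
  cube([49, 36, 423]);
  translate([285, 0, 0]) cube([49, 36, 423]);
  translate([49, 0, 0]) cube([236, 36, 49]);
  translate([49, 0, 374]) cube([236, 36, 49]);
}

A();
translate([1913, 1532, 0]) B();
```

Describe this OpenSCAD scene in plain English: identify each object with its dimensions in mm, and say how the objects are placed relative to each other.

A is the wall frame of a small rectangular building: four walls, each 2230 mm tall and 99 mm thick, enclosing a footprint 4160 mm (x) by 3100 mm (y) outside-to-outside, with no floor or roof. The front and back walls (the −y and +y sides) span the full width; the two side walls fit between them.

B is a rectangular picture frame lying in the x–z plane (depth along y). The opening is 236 mm wide (x) by 325 mm tall (z), surrounded by a border 49 mm wide on all four sides. The frame is 36 mm deep and is made of two full-height vertical stiles with two horizontal rails fitted between them.

The picture frame sits inside the house frame, centred.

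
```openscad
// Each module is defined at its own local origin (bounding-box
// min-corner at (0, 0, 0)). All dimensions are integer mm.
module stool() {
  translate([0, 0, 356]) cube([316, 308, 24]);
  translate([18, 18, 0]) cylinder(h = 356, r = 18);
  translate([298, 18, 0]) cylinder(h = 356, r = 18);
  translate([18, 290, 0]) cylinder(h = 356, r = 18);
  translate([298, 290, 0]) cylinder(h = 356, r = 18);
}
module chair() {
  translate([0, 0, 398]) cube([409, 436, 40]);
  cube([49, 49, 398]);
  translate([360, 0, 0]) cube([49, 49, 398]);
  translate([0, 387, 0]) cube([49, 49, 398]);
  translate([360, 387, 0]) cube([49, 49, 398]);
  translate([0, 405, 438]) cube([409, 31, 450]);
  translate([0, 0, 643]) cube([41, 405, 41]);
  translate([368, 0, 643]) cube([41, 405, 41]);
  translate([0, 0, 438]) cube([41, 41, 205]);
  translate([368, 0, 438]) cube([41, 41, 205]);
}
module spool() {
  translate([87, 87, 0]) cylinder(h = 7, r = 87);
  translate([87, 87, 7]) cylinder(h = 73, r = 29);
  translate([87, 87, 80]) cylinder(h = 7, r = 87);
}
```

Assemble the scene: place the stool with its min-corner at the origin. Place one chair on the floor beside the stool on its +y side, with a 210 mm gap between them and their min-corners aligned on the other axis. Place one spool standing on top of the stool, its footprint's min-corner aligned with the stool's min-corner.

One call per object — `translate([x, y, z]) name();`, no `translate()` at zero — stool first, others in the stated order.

stool();
translate([0, 518, 0]) chair();
translate([0, 0, 380]) spool();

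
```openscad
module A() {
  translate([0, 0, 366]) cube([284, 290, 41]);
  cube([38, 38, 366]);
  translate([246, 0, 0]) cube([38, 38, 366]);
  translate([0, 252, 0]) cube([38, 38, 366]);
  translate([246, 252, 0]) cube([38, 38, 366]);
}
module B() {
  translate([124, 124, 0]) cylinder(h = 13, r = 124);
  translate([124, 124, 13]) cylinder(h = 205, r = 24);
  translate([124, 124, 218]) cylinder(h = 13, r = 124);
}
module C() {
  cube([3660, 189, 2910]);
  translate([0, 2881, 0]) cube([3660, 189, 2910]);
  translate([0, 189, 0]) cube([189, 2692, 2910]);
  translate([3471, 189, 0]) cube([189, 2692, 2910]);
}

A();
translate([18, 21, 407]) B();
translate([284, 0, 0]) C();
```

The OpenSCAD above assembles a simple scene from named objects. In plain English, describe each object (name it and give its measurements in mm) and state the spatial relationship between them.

A is a four-legged stool. The seat is 284×290 mm, 41 mm thick, top at z = 407 mm. It stands on four square legs, each 38×38 mm in cross-section, from z = 0 to the seat underside, each flush with a corner of the seat.

B is a spool: two coaxial disc flanges of radius 124 mm and thickness 13 mm, joined by a core cylinder of radius 24 mm and height 205 mm. The lower flange rests on z = 0 and the three cylinders share a vertical axis.

C is a box-shaped house frame (walls only): outside footprint 3660×3070 mm, wall height 2910 mm, wall thickness 189 mm. The two y-facing walls run the full x-width; the two x-facing walls fit between the inner faces of the y-facing walls.

The spool is on top of the stool, centred. The house frame is against the stool's +x side, with their −y faces flush.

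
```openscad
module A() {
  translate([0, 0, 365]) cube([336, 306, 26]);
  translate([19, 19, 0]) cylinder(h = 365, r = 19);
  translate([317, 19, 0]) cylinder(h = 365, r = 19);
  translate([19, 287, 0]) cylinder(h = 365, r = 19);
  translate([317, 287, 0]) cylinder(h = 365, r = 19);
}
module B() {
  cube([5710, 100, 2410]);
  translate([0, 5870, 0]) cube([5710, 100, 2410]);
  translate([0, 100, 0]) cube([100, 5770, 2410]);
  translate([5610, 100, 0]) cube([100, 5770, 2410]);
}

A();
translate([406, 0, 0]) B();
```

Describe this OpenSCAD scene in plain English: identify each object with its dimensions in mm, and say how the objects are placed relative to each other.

A is a simple wooden stool: a rectangular seat 336 mm (x) by 306 mm (y), 26 mm thick, top face at z = 391 mm, on four round legs, each 38 mm in diameter. The legs rest on z = 0, each leg's axis is inset half a diameter from the nearest pair of seat edges (so the leg's bounding box is flush with the corner).

B is the wall frame of a small rectangular building: four walls, each 2410 mm tall and 100 mm thick, enclosing a footprint 5710 mm (x) by 5970 mm (y) outside-to-outside, with no floor or roof. The front and back walls (the −y and +y sides) span the full width; the two side walls fit between them.

The house frame is on the floor beside the stool on its +x side.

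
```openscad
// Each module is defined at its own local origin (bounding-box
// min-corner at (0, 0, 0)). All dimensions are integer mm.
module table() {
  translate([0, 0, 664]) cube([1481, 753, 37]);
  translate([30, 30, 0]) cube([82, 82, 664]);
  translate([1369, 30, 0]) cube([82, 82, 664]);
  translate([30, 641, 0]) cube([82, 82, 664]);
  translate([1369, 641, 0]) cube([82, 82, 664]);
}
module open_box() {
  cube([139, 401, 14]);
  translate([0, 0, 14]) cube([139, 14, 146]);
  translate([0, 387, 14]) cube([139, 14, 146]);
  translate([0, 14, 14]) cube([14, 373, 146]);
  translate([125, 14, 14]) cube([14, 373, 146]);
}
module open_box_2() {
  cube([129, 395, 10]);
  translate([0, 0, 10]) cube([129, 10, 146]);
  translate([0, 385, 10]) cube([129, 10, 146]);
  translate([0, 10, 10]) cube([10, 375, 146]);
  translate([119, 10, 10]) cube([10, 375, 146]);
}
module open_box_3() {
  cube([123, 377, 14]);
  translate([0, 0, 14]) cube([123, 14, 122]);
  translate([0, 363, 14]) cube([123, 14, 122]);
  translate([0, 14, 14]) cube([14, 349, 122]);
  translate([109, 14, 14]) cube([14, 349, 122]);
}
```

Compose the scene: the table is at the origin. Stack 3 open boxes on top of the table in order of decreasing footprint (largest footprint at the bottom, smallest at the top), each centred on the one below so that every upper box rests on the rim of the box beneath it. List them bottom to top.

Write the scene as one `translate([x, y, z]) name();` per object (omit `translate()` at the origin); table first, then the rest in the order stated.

table();
translate([671, 176, 701]) open_box();
translate([676, 179, 861]) open_box_2();
translate([679, 188, 1017]) open_box_3();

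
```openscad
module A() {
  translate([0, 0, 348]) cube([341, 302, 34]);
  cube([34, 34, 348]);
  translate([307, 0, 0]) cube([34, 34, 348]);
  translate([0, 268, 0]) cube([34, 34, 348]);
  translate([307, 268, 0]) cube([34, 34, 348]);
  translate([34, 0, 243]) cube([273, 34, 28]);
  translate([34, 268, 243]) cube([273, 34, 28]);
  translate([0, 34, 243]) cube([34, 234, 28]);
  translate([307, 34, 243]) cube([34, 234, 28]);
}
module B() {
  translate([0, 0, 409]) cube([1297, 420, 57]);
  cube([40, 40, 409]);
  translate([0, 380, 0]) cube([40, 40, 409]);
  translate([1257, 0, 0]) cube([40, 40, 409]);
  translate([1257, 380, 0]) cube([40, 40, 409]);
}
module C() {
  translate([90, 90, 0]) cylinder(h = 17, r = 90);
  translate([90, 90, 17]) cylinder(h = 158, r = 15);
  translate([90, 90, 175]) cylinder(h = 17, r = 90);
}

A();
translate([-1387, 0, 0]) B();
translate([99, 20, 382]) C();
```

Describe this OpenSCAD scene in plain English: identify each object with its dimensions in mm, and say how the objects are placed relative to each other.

A is a four-legged stool. The seat is a 341×302×34 mm slab whose top surface is at z = 382 mm; four square legs, each 34×34 mm in cross-section, run from the floor (z = 0) to the underside of the seat, each flush with a corner of the seat. Four stretchers, 34 mm wide and 28 mm tall, connect adjacent legs with their undersides at z = 243 mm, each running between the inner faces of the legs it joins and aligned with the legs' outer faces on the other axis.

B is a bench: a 1297×420 mm seat slab, 57 mm thick, top at z = 466 mm, on four 40×40 mm square legs flush with the seat corners and standing on z = 0.

C is a spool: two coaxial disc flanges of radius 90 mm and thickness 17 mm, joined by a core cylinder of radius 15 mm and height 158 mm. The lower flange rests on z = 0 and the three cylinders share a vertical axis.

The bench is on the floor beside the stool on its −x side. The spool is on top of the stool.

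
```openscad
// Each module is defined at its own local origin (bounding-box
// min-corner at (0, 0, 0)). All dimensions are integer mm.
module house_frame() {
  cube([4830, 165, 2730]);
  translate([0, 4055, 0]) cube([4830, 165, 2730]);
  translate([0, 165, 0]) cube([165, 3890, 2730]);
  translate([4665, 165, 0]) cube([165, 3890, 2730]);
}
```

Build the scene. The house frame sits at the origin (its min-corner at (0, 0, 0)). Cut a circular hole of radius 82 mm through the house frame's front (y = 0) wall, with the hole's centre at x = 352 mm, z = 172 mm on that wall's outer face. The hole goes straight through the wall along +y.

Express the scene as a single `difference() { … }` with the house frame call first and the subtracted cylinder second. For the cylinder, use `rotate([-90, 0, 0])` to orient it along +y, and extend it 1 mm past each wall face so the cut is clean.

difference() {
  house_frame();
  translate([352, -1, 172]) rotate([-90, 0, 0]) cylinder(h = 167, r = 82);
}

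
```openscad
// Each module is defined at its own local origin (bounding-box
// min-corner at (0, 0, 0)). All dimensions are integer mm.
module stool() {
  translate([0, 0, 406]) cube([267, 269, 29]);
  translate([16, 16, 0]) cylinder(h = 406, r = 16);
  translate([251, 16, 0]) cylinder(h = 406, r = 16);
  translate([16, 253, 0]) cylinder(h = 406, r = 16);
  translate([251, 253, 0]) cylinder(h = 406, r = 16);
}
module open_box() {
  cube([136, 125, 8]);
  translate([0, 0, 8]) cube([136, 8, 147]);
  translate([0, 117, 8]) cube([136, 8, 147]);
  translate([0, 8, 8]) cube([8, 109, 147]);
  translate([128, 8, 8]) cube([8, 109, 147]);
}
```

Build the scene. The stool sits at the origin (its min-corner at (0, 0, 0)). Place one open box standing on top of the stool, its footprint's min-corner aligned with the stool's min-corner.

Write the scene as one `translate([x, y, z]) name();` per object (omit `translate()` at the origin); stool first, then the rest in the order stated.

stool();
translate([0, 0, 435]) open_box();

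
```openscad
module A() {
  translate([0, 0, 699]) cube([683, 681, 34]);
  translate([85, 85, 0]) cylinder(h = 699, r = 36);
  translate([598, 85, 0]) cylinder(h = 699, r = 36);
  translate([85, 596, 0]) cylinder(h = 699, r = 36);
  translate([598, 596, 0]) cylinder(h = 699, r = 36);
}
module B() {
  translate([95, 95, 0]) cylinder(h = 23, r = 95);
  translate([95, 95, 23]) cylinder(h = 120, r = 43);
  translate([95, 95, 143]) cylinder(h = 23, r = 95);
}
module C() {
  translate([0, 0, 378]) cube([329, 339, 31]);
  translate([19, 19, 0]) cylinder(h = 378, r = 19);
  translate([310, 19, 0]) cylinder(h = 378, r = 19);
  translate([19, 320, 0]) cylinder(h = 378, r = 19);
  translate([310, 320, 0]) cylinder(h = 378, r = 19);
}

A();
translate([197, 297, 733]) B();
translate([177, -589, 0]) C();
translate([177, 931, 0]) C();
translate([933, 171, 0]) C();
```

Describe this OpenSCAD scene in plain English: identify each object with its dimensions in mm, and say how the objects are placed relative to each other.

A is a table with a 683×681 mm rectangular top, 34 mm thick, top surface at z = 733 mm, supported by four round legs of 72 mm diameter, each leg's bounding box inset 49 mm from the nearest pair of top edges, running from the floor.

B is a spool: two coaxial disc flanges of radius 95 mm and thickness 23 mm, joined by a core cylinder of radius 43 mm and height 120 mm. The lower flange rests on z = 0 and the three cylinders share a vertical axis.

C is a simple wooden stool: a rectangular seat 329 mm (x) by 339 mm (y), 31 mm thick, top face at z = 409 mm, on four round legs, each 38 mm in diameter. The legs rest on z = 0, each leg's axis is inset half a diameter from the nearest pair of seat edges (so the leg's bounding box is flush with the corner).

The spool is on top of the table. Three stools sit around the table at the −y, +y, +x sides.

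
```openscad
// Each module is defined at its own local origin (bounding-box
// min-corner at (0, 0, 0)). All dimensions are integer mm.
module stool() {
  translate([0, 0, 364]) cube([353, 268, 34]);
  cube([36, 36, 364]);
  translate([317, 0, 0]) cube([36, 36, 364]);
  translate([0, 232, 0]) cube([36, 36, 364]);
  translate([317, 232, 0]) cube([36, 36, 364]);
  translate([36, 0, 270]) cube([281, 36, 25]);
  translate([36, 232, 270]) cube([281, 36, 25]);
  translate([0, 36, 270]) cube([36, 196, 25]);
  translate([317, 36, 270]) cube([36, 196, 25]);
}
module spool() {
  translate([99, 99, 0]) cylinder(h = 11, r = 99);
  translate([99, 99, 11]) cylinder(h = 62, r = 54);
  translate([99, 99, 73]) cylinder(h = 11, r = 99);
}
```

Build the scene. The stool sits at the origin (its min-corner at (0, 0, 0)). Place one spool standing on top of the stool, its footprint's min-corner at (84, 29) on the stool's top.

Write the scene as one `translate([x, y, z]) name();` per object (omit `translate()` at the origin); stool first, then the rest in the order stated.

stool();
translate([84, 29, 398]) spool();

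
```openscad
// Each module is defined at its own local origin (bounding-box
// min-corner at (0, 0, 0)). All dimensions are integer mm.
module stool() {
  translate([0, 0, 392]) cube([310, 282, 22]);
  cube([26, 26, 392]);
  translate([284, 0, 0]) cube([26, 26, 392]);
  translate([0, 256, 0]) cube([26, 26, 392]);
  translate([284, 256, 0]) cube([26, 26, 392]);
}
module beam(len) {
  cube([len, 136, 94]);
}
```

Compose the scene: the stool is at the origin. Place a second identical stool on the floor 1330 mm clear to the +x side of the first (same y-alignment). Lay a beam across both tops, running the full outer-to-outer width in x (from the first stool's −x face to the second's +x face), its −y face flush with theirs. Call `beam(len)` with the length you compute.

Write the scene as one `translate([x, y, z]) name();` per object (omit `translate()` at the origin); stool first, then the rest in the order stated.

stool();
translate([1640, 0, 0]) stool();
translate([0, 0, 414]) beam(1950);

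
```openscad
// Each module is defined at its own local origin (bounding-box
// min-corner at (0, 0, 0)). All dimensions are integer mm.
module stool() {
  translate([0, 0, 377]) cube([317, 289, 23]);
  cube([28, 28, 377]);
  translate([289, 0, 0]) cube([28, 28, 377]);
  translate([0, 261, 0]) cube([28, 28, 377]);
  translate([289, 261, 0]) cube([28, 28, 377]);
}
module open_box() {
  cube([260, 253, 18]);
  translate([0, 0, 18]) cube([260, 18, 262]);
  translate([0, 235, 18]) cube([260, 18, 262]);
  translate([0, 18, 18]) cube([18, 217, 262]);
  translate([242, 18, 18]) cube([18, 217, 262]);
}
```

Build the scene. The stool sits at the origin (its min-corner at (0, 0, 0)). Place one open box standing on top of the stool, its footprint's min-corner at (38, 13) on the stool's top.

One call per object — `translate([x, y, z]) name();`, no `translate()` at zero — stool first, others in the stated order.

stool();
translate([38, 13, 400]) open_box();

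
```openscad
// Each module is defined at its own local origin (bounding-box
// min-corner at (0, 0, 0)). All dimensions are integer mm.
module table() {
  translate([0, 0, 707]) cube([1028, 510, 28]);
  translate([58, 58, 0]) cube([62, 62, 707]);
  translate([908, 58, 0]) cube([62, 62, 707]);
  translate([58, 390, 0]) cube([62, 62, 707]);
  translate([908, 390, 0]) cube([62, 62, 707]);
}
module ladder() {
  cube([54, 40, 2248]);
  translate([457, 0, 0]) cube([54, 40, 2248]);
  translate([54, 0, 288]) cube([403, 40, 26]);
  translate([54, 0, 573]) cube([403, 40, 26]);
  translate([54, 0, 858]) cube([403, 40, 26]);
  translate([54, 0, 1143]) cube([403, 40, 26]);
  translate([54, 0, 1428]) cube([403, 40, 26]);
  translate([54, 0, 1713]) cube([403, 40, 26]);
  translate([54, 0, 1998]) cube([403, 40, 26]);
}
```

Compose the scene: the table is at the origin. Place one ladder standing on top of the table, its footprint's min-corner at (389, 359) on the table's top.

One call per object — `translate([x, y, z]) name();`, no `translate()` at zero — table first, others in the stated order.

table();
translate([389, 359, 735]) ladder();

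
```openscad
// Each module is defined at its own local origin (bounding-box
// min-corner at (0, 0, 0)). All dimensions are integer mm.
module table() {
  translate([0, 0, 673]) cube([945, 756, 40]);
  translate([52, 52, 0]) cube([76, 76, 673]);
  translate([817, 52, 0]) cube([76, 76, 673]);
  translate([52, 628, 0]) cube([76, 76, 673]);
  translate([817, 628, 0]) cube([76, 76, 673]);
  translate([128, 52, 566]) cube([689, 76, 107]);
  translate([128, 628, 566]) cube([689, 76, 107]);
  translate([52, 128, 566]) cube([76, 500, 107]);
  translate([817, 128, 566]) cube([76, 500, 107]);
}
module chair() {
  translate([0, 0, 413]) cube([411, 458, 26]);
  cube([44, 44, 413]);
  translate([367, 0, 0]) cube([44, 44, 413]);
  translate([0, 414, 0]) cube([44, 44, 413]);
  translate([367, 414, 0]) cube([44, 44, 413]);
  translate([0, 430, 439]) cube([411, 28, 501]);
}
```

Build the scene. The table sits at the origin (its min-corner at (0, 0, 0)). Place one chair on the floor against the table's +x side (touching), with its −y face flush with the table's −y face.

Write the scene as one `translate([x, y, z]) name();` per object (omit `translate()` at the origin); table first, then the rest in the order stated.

table();
translate([945, 0, 0]) chair();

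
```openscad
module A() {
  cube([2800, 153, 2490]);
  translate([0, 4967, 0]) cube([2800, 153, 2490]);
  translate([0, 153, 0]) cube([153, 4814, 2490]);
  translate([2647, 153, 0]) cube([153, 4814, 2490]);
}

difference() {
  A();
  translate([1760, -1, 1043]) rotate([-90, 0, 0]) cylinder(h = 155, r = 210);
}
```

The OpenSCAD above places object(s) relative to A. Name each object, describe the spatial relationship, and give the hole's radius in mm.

The subtracted cylinder has r = 210 mm.

A is a house frame. The house frame has a circular hole through its front wall. The hole's radius is 210 mm.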